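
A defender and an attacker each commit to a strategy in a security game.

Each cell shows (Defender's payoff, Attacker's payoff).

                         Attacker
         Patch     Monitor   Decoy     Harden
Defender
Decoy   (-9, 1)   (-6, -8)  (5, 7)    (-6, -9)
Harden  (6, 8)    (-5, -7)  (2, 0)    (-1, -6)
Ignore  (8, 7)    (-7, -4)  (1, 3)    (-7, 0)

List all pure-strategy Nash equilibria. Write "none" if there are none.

Defender against Patch: payoffs -9, 6, 8 → best response Ignore.
Defender against Monitor: payoffs -6, -5, -7 → best response Harden.
Defender against Decoy: payoffs 5, 2, 1 → best response Decoy.
Defender against Harden: payoffs -6, -1, -7 → best response Harden.
Attacker against Decoy: payoffs 1, -8, 7, -9 → best response Decoy.
Attacker against Harden: payoffs 8, -7, 0, -6 → best response Patch.
Attacker against Ignore: payoffs 7, -4, 3, 0 → best response Patch.
Mutual best responses: (Decoy, Decoy); (Ignore, Patch).

Pure-strategy Nash equilibria: (Decoy, Decoy), (Ignore, Patch)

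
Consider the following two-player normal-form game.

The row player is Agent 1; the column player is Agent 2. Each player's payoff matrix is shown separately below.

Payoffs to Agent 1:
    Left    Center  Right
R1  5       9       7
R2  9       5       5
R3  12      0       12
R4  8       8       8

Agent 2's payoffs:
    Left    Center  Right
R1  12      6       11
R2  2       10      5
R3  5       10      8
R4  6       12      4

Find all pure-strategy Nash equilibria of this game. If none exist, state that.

Agent 1 against Left: payoffs 5, 9, 12, 8 → best response R3.
Agent 1 against Center: payoffs 9, 5, 0, 8 → best response R1.
Agent 1 against Right: payoffs 7, 5, 12, 8 → best response R3.
Agent 2 against R1: payoffs 12, 6, 11 → best response Left.
Agent 2 against R2: payoffs 2, 10, 5 → best response Center.
Agent 2 against R3: payoffs 5, 10, 8 → best response Center.
Agent 2 against R4: payoffs 6, 12, 4 → best response Center.
No profile is a mutual best response for all players.

No pure-strategy Nash equilibrium.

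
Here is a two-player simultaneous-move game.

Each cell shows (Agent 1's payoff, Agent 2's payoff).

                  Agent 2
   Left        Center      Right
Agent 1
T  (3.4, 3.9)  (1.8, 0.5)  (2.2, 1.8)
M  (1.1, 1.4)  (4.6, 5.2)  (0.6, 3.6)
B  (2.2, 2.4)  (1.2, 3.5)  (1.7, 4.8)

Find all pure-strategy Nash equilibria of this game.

(T, Left): Agent 1 gets 3.4, best alternative 2.2; Agent 2 gets 3.9, best alternative 1.8. No profitable deviation — NE.
(T, Center): Agent 1 can switch to M (1.8 → 4.6). Not NE.
(T, Right): Agent 2 can switch to Left (1.8 → 3.9). Not NE.
(M, Left): Agent 1 can switch to T (1.1 → 3.4). Not NE.
(M, Center): Agent 1 gets 4.6, best alternative 1.8; Agent 2 gets 5.2, best alternative 3.6. No profitable deviation — NE.
(M, Right): Agent 1 can switch to T (0.6 → 2.2). Not NE.
(B, Left): Agent 1 can switch to T (2.2 → 3.4). Not NE.
(B, Center): Agent 1 can switch to T (1.2 → 1.8). Not NE.
(B, Right): Agent 1 can switch to T (1.7 → 2.2). Not NE.

The pure Nash equilibria are (T, Left), (M, Center).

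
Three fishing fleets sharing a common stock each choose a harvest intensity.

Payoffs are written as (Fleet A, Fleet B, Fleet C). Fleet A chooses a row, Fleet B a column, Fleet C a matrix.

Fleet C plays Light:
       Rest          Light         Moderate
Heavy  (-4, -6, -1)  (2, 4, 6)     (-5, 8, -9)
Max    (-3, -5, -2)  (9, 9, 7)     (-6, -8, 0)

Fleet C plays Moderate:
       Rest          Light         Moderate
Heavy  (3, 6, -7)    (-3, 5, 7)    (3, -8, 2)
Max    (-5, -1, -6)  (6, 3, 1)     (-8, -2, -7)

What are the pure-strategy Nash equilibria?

(Max, Light, Light)

Fleet A against (Rest, Light): payoffs -4, -3 → best response Max.
Fleet A against (Rest, Moderate): payoffs 3, -5 → best response Heavy.
Fleet A against (Light, Light): payoffs 2, 9 → best response Max.
Fleet A against (Light, Moderate): payoffs -3, 6 → best response Max.
Fleet A against (Moderate, Light): payoffs -5, -6 → best response Heavy.
Fleet A against (Moderate, Moderate): payoffs 3, -8 → best response Heavy.
Fleet B against (Heavy, Light): payoffs -6, 4, 8 → best response Moderate.
Fleet B against (Heavy, Moderate): payoffs 6, 5, -8 → best response Rest.
Fleet B against (Max, Light): payoffs -5, 9, -8 → best response Light.
Fleet B against (Max, Moderate): payoffs -1, 3, -2 → best response Light.
Fleet C against (Heavy, Rest): payoffs -1, -7 → best response Light.
Fleet C against (Heavy, Light): payoffs 6, 7 → best response Moderate.
Fleet C against (Heavy, Moderate): payoffs -9, 2 → best response Moderate.
Fleet C against (Max, Rest): payoffs -2, -6 → best response Light.
Fleet C against (Max, Light): payoffs 7, 1 → best response Light.
Fleet C against (Max, Moderate): payoffs 0, -7 → best response Light.
Mutual best responses: (Max, Light, Light).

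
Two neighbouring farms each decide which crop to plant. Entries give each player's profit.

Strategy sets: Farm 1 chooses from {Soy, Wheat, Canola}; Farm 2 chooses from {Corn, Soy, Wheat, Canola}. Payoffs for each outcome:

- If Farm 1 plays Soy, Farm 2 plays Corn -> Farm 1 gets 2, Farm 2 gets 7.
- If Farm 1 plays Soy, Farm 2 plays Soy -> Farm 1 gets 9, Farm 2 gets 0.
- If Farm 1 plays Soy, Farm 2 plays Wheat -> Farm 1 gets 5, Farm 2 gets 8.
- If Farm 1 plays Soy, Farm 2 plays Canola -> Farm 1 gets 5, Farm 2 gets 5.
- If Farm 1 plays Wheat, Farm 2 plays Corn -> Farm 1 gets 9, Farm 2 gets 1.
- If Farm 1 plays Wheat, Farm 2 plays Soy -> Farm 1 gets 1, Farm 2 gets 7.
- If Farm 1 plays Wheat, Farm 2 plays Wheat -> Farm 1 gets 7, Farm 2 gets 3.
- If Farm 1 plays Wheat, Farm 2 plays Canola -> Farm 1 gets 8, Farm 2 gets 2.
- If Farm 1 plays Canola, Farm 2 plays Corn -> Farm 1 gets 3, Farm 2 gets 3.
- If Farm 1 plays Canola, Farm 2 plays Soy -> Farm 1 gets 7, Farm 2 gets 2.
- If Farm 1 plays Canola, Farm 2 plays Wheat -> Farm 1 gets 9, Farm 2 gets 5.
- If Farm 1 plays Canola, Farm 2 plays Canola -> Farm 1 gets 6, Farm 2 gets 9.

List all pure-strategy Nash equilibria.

Farm 1 against Corn: payoffs 2, 9, 3 → best response Wheat.
Farm 1 against Soy: payoffs 9, 1, 7 → best response Soy.
Farm 1 against Wheat: payoffs 5, 7, 9 → best response Canola.
Farm 1 against Canola: payoffs 5, 8, 6 → best response Wheat.
Farm 2 against Soy: payoffs 7, 0, 8, 5 → best response Wheat.
Farm 2 against Wheat: payoffs 1, 7, 3, 2 → best response Soy.
Farm 2 against Canola: payoffs 3, 2, 5, 9 → best response Canola.
No profile is a mutual best response for all players.

This game has no pure Nash equilibrium.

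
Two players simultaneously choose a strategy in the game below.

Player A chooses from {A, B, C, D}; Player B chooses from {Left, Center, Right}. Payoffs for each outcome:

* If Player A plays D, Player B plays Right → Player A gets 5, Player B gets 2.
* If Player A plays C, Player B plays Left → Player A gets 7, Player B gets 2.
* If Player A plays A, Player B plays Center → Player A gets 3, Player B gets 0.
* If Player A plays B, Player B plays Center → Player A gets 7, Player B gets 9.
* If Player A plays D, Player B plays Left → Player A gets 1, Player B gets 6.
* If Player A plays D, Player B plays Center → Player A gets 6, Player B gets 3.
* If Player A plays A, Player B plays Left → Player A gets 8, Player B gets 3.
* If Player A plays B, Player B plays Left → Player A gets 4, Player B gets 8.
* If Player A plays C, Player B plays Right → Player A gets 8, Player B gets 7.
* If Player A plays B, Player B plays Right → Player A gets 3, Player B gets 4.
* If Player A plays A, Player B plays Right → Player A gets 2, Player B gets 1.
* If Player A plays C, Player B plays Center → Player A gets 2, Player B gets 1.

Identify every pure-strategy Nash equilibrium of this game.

(A, Left), (B, Center), (C, Right)

Mark each player's best response to every combination of opponents' strategies; a profile where every player is best-responding is a pure Nash equilibrium.
Player A against Left: payoffs 8, 4, 7, 1 → best response A.
Player A against Center: payoffs 3, 7, 2, 6 → best response B.
Player A against Right: payoffs 2, 3, 8, 5 → best response C.
Player B against A: payoffs 3, 0, 1 → best response Left.
Player B against B: payoffs 8, 9, 4 → best response Center.
Player B against C: payoffs 2, 1, 7 → best response Right.
Player B against D: payoffs 6, 3, 2 → best response Left.
Mutual best responses: (A, Left); (B, Center); (C, Right).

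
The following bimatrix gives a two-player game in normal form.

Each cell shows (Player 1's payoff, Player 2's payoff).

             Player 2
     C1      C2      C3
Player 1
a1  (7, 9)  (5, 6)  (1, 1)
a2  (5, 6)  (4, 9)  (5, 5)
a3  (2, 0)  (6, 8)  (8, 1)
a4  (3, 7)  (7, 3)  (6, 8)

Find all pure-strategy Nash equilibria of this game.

The unique pure-strategy Nash equilibrium is (a1, C1).

Check each profile: it is a Nash equilibrium iff no player can strictly gain by switching unilaterally.
(a1, C1): Player 1 gets 7, best alternative 5; Player 2 gets 9, best alternative 6. No profitable deviation — NE.
(a1, C2): Player 1 can switch to a3 (5 → 6). Not NE.
(a1, C3): Player 1 can switch to a2 (1 → 5). Not NE.
(a2, C1): Player 1 can switch to a1 (5 → 7). Not NE.
(a2, C2): Player 1 can switch to a1 (4 → 5). Not NE.
(a2, C3): Player 1 can switch to a3 (5 → 8). Not NE.
(a3, C1): Player 1 can switch to a1 (2 → 7). Not NE.
(a3, C2): Player 1 can switch to a4 (6 → 7). Not NE.
(a3, C3): Player 2 can switch to C2 (1 → 8). Not NE.
(a4, C1): Player 1 can switch to a1 (3 → 7). Not NE.
(a4, C2): Player 2 can switch to C1 (3 → 7). Not NE.
(The remaining 1 profile has a profitable deviation by the same check.)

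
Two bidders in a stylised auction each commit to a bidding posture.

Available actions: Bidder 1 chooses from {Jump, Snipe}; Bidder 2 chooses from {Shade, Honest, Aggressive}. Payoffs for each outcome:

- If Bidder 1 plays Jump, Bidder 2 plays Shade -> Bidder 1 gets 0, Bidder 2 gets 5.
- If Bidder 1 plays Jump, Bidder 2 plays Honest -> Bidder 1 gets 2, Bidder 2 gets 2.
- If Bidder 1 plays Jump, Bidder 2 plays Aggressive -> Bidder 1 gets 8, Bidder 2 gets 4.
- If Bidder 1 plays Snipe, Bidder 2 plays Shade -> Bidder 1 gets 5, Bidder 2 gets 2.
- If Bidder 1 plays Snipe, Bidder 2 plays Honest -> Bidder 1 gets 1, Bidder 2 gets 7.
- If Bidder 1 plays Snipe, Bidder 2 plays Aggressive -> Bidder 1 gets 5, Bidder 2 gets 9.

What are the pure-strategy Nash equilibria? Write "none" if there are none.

(Jump, Shade): Bidder 1 can switch to Snipe (0 → 5). Not NE.
(Jump, Honest): Bidder 2 can switch to Shade (2 → 5). Not NE.
(Jump, Aggressive): Bidder 2 can switch to Shade (4 → 5). Not NE.
(Snipe, Shade): Bidder 2 can switch to Honest (2 → 7). Not NE.
(Snipe, Honest): Bidder 1 can switch to Jump (1 → 2). Not NE.
(Snipe, Aggressive): Bidder 1 can switch to Jump (5 → 8). Not NE.

No pure-strategy Nash equilibrium.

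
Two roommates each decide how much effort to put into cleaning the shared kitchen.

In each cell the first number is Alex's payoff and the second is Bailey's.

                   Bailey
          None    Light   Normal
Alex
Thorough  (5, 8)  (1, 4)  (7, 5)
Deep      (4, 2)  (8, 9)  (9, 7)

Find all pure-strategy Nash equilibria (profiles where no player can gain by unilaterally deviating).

Mark each player's best response to every combination of opponents' strategies; a profile where every player is best-responding is a pure Nash equilibrium.
Alex against None: payoffs 5, 4 → best response Thorough.
Alex against Light: payoffs 1, 8 → best response Deep.
Alex against Normal: payoffs 7, 9 → best response Deep.
Bailey against Thorough: payoffs 8, 4, 5 → best response None.
Bailey against Deep: payoffs 2, 9, 7 → best response Light.
Mutual best responses: (Thorough, None); (Deep, Light).

The pure Nash equilibria are (Thorough, None), (Deep, Light).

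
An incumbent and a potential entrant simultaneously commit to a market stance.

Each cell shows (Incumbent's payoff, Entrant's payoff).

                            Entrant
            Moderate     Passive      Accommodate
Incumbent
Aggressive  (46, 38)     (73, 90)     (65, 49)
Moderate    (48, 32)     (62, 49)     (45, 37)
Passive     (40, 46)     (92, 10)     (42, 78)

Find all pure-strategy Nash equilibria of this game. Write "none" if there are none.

This game has no pure Nash equilibrium.

Incumbent against Moderate: payoffs 46, 48, 40 → best response Moderate.
Incumbent against Passive: payoffs 73, 62, 92 → best response Passive.
Incumbent against Accommodate: payoffs 65, 45, 42 → best response Aggressive.
Entrant against Aggressive: payoffs 38, 90, 49 → best response Passive.
Entrant against Moderate: payoffs 32, 49, 37 → best response Passive.
Entrant against Passive: payoffs 46, 10, 78 → best response Accommodate.
No profile is a mutual best response for all players.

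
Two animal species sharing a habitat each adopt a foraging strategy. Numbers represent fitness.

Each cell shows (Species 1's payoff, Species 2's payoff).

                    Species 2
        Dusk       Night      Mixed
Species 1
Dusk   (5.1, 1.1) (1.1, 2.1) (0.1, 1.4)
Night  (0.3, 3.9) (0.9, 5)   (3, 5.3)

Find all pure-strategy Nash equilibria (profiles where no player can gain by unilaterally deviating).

The pure Nash equilibria are (Dusk, Night); (Night, Mixed).

Check each profile: it is a Nash equilibrium iff no player can strictly gain by switching unilaterally.
(Dusk, Dusk): Species 2 can switch to Night (1.1 → 2.1). Not NE.
(Dusk, Night): Species 1 gets 1.1, best alternative 0.9; Species 2 gets 2.1, best alternative 1.4. No profitable deviation — NE.
(Dusk, Mixed): Species 1 can switch to Night (0.1 → 3). Not NE.
(Night, Dusk): Species 1 can switch to Dusk (0.3 → 5.1). Not NE.
(Night, Night): Species 1 can switch to Dusk (0.9 → 1.1). Not NE.
(Night, Mixed): Species 1 gets 3, best alternative 0.1; Species 2 gets 5.3, best alternative 5. No profitable deviation — NE.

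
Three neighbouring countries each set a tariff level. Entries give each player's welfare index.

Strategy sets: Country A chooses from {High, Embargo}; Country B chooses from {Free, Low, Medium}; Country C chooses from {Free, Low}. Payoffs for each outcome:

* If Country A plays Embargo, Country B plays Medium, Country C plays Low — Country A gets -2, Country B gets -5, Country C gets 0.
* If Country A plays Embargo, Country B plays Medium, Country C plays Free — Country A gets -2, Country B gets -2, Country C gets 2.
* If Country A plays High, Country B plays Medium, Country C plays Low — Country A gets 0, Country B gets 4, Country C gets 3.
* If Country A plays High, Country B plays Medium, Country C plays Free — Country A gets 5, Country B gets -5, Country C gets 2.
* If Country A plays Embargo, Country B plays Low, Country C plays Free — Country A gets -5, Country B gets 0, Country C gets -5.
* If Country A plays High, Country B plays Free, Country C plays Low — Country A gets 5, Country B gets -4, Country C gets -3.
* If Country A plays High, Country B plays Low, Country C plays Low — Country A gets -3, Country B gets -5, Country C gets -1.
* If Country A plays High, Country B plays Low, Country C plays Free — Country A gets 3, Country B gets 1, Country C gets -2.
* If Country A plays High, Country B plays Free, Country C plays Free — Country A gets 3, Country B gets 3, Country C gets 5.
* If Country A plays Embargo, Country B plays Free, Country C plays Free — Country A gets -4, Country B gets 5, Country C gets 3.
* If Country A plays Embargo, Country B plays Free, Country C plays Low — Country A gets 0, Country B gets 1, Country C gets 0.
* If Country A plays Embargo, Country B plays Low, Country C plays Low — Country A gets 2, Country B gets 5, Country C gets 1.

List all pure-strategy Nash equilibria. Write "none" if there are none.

(High, Free, Free): Country A gets 3, best alternative -4; Country B gets 3, best alternative 1; Country C gets 5, best alternative -3. No profitable deviation — NE.
(High, Free, Low): Country B can switch to Medium (-4 → 4). Not NE.
(High, Low, Free): Country B can switch to Free (1 → 3). Not NE.
(High, Low, Low): Country A can switch to Embargo (-3 → 2). Not NE.
(High, Medium, Free): Country B can switch to Free (-5 → 3). Not NE.
(High, Medium, Low): Country A gets 0, best alternative -2; Country B gets 4, best alternative -4; Country C gets 3, best alternative 2. No profitable deviation — NE.
(Embargo, Free, Free): Country A can switch to High (-4 → 3). Not NE.
(Embargo, Free, Low): Country A can switch to High (0 → 5). Not NE.
(Embargo, Low, Free): Country A can switch to High (-5 → 3). Not NE.
(Embargo, Low, Low): Country A gets 2, best alternative -3; Country B gets 5, best alternative 1; Country C gets 1, best alternative -5. No profitable deviation — NE.
(Embargo, Medium, Free): Country A can switch to High (-2 → 5). Not NE.
(The remaining 1 profile has a profitable deviation by the same check.)

Pure-strategy Nash equilibria: (High, Free, Free) and (High, Medium, Low) and (Embargo, Low, Low)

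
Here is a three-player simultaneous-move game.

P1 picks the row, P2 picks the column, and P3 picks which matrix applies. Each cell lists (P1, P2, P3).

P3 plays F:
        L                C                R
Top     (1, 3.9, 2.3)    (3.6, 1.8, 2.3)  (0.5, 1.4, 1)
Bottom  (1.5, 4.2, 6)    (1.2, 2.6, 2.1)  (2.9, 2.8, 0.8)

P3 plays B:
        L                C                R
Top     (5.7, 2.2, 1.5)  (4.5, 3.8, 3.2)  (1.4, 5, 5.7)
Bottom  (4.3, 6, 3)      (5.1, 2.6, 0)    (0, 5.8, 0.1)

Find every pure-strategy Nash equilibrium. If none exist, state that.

P1 against (L, F): payoffs 1, 1.5 → best response Bottom.
P1 against (L, B): payoffs 5.7, 4.3 → best response Top.
P1 against (C, F): payoffs 3.6, 1.2 → best response Top.
P1 against (C, B): payoffs 4.5, 5.1 → best response Bottom.
P1 against (R, F): payoffs 0.5, 2.9 → best response Bottom.
P1 against (R, B): payoffs 1.4, 0 → best response Top.
P2 against (Top, F): payoffs 3.9, 1.8, 1.4 → best response L.
P2 against (Top, B): payoffs 2.2, 3.8, 5 → best response R.
P2 against (Bottom, F): payoffs 4.2, 2.6, 2.8 → best response L.
P2 against (Bottom, B): payoffs 6, 2.6, 5.8 → best response L.
P3 against (Top, L): payoffs 2.3, 1.5 → best response F.
P3 against (Top, C): payoffs 2.3, 3.2 → best response B.
P3 against (Top, R): payoffs 1, 5.7 → best response B.
P3 against (Bottom, L): payoffs 6, 3 → best response F.
P3 against (Bottom, C): payoffs 2.1, 0 → best response F.
P3 against (Bottom, R): payoffs 0.8, 0.1 → best response F.
Mutual best responses: (Top, R, B); (Bottom, L, F).

Pure-strategy Nash equilibria: (Top, R, B) and (Bottom, L, F)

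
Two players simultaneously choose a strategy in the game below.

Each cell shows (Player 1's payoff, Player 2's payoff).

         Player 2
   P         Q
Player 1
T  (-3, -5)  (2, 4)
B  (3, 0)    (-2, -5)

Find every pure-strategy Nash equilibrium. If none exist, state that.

The pure Nash equilibria are (T, Q); (B, P).

For each player, find the best response to each opponent profile; mutual best responses are the pure NE.
Player 1 against P: payoffs -3, 3 → best response B.
Player 1 against Q: payoffs 2, -2 → best response T.
Player 2 against T: payoffs -5, 4 → best response Q.
Player 2 against B: payoffs 0, -5 → best response P.
Mutual best responses: (T, Q); (B, P).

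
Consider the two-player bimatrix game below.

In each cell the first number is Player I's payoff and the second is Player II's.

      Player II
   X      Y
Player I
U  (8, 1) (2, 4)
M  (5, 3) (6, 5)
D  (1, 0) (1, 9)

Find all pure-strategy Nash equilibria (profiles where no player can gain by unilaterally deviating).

Mark each player's best response to every combination of opponents' strategies; a profile where every player is best-responding is a pure Nash equilibrium.
Player I against X: payoffs 8, 5, 1 → best response U.
Player I against Y: payoffs 2, 6, 1 → best response M.
Player II against U: payoffs 1, 4 → best response Y.
Player II against M: payoffs 3, 5 → best response Y.
Player II against D: payoffs 0, 9 → best response Y.
Mutual best responses: (M, Y).

Pure NE: (M, Y)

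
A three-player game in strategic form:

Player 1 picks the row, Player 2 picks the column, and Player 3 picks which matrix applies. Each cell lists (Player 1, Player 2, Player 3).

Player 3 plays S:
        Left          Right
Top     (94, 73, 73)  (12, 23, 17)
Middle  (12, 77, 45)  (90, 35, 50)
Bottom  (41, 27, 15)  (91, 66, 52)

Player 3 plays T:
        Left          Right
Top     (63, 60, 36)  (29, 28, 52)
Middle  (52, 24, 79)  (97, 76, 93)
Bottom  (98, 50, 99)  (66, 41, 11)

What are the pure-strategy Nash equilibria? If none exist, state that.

The pure Nash equilibria are (Top, Left, S), (Middle, Right, T), (Bottom, Left, T), (Bottom, Right, S).

For each player, find the best response to each opponent profile; mutual best responses are the pure NE.
Player 1 against (Left, S): payoffs 94, 12, 41 → best response Top.
Player 1 against (Left, T): payoffs 63, 52, 98 → best response Bottom.
Player 1 against (Right, S): payoffs 12, 90, 91 → best response Bottom.
Player 1 against (Right, T): payoffs 29, 97, 66 → best response Middle.
Player 2 against (Top, S): payoffs 73, 23 → best response Left.
Player 2 against (Top, T): payoffs 60, 28 → best response Left.
Player 2 against (Middle, S): payoffs 77, 35 → best response Left.
Player 2 against (Middle, T): payoffs 24, 76 → best response Right.
Player 2 against (Bottom, S): payoffs 27, 66 → best response Right.
Player 2 against (Bottom, T): payoffs 50, 41 → best response Left.
Player 3 against (Top, Left): payoffs 73, 36 → best response S.
Player 3 against (Top, Right): payoffs 17, 52 → best response T.
Player 3 against (Middle, Left): payoffs 45, 79 → best response T.
Player 3 against (Middle, Right): payoffs 50, 93 → best response T.
Player 3 against (Bottom, Left): payoffs 15, 99 → best response T.
Player 3 against (Bottom, Right): payoffs 52, 11 → best response S.
Mutual best responses: (Top, Left, S); (Middle, Right, T); (Bottom, Left, T); (Bottom, Right, S).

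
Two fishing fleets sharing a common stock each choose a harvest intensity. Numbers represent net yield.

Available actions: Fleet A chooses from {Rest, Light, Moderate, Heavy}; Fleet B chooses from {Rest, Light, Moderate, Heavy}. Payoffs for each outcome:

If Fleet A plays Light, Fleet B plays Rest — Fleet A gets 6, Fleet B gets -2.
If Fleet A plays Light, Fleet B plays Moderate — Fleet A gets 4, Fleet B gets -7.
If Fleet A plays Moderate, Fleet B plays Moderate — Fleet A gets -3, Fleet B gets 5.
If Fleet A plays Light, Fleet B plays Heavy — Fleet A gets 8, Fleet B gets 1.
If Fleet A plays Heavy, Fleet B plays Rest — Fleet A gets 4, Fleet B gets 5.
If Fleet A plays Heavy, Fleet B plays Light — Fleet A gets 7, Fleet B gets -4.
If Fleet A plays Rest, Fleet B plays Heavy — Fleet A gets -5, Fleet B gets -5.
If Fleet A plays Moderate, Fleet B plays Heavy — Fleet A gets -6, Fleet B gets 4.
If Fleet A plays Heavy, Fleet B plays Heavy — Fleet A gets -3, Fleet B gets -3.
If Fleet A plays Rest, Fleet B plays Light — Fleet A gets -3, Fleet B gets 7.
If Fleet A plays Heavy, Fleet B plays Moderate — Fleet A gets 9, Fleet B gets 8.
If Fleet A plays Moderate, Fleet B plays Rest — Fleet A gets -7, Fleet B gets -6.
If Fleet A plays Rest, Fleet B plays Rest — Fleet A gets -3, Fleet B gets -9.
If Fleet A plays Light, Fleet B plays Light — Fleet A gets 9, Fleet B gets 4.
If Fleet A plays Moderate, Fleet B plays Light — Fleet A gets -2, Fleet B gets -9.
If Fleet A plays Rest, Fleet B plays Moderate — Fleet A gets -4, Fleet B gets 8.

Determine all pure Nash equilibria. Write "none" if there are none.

(Rest, Rest): Fleet A can switch to Light (-3 → 6). Not NE.
(Rest, Light): Fleet A can switch to Light (-3 → 9). Not NE.
(Rest, Moderate): Fleet A can switch to Light (-4 → 4). Not NE.
(Rest, Heavy): Fleet A can switch to Light (-5 → 8). Not NE.
(Light, Rest): Fleet B can switch to Light (-2 → 4). Not NE.
(Light, Light): Fleet A gets 9, best alternative 7; Fleet B gets 4, best alternative 1. No profitable deviation — NE.
(Light, Moderate): Fleet A can switch to Heavy (4 → 9). Not NE.
(Light, Heavy): Fleet B can switch to Light (1 → 4). Not NE.
(Moderate, Rest): Fleet A can switch to Rest (-7 → -3). Not NE.
(Moderate, Light): Fleet A can switch to Light (-2 → 9). Not NE.
(Moderate, Moderate): Fleet A can switch to Light (-3 → 4). Not NE.
(Heavy, Moderate): Fleet A gets 9, best alternative 4; Fleet B gets 8, best alternative 5. No profitable deviation — NE.
(The remaining 4 profiles each have a profitable deviation by the same check.)

(Light, Light); (Heavy, Moderate)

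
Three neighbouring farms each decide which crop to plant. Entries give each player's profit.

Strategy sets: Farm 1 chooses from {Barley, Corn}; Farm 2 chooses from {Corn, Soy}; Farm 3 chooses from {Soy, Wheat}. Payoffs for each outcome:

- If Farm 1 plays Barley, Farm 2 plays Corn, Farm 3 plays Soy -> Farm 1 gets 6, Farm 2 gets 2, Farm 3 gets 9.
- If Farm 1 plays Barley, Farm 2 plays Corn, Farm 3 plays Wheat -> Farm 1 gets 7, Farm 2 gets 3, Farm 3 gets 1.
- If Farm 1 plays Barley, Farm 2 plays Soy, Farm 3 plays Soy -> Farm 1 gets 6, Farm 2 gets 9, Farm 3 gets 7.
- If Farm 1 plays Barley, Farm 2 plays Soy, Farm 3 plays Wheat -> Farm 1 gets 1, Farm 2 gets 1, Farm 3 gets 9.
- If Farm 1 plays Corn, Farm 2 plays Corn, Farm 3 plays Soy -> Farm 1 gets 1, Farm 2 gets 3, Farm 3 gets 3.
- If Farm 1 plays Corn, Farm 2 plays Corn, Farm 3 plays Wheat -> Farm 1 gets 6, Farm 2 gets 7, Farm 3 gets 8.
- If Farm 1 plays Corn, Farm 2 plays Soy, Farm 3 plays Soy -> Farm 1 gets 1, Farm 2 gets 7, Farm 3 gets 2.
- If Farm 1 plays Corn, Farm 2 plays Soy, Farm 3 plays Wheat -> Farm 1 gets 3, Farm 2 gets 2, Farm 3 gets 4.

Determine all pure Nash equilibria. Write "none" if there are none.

none

(Barley, Corn, Soy): Farm 2 can switch to Soy (2 → 9). Not NE.
(Barley, Corn, Wheat): Farm 3 can switch to Soy (1 → 9). Not NE.
(Barley, Soy, Soy): Farm 3 can switch to Wheat (7 → 9). Not NE.
(Barley, Soy, Wheat): Farm 1 can switch to Corn (1 → 3). Not NE.
(Corn, Corn, Soy): Farm 1 can switch to Barley (1 → 6). Not NE.
(Corn, Corn, Wheat): Farm 1 can switch to Barley (6 → 7). Not NE.
(The remaining 2 profiles each have a profitable deviation by the same check.)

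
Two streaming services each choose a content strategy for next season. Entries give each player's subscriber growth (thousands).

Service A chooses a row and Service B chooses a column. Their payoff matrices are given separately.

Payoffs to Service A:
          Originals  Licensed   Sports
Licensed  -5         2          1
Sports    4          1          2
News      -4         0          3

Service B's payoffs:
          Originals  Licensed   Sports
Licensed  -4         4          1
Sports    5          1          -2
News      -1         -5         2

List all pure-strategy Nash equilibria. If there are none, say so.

Service A against Originals: payoffs -5, 4, -4 → best response Sports.
Service A against Licensed: payoffs 2, 1, 0 → best response Licensed.
Service A against Sports: payoffs 1, 2, 3 → best response News.
Service B against Licensed: payoffs -4, 4, 1 → best response Licensed.
Service B against Sports: payoffs 5, 1, -2 → best response Originals.
Service B against News: payoffs -1, -5, 2 → best response Sports.
Mutual best responses: (Licensed, Licensed); (Sports, Originals); (News, Sports).

The pure Nash equilibria are (Licensed, Licensed) and (Sports, Originals) and (News, Sports).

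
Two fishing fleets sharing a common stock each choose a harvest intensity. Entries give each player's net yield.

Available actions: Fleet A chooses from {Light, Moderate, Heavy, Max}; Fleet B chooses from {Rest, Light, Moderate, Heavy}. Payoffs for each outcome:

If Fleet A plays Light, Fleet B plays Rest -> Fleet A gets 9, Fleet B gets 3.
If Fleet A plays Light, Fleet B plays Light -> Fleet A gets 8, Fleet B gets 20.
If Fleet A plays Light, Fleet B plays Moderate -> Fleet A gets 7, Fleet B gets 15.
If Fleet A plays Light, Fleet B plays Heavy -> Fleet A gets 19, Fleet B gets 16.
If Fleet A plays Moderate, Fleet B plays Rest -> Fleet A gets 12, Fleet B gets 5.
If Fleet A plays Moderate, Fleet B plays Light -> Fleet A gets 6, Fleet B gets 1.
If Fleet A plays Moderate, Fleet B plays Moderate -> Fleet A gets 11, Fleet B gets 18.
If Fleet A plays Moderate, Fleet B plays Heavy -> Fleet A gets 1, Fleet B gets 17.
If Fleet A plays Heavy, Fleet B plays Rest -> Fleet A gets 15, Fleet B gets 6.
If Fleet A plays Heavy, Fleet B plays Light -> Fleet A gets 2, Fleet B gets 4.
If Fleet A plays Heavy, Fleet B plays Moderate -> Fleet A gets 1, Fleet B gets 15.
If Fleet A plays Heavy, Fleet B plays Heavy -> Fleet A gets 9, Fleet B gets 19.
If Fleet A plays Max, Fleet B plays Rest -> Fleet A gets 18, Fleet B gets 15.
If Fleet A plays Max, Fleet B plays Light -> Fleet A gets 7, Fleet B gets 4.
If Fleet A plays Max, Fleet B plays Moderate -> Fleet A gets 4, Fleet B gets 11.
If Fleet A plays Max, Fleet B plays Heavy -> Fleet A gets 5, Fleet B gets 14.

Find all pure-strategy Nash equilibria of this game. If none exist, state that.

For each strategy profile, look for a profitable unilateral deviation.
(Light, Rest): Fleet A can switch to Moderate (9 → 12). Not NE.
(Light, Light): Fleet A gets 8, best alternative 7; Fleet B gets 20, best alternative 16. No profitable deviation — NE.
(Light, Moderate): Fleet A can switch to Moderate (7 → 11). Not NE.
(Light, Heavy): Fleet B can switch to Light (16 → 20). Not NE.
(Moderate, Rest): Fleet A can switch to Heavy (12 → 15). Not NE.
(Moderate, Light): Fleet A can switch to Light (6 → 8). Not NE.
(Moderate, Moderate): Fleet A gets 11, best alternative 7; Fleet B gets 18, best alternative 17. No profitable deviation — NE.
(Moderate, Heavy): Fleet A can switch to Light (1 → 19). Not NE.
(Heavy, Rest): Fleet A can switch to Max (15 → 18). Not NE.
(Heavy, Light): Fleet A can switch to Light (2 → 8). Not NE.
(Heavy, Moderate): Fleet A can switch to Light (1 → 7). Not NE.
(Heavy, Heavy): Fleet A can switch to Light (9 → 19). Not NE.
(Max, Rest): Fleet A gets 18, best alternative 15; Fleet B gets 15, best alternative 14. No profitable deviation — NE.
(Max, Light): Fleet A can switch to Light (7 → 8). Not NE.
(Max, Moderate): Fleet A can switch to Light (4 → 7). Not NE.
(The remaining 1 profile has a profitable deviation by the same check.)

(Light, Light), (Moderate, Moderate), (Max, Rest)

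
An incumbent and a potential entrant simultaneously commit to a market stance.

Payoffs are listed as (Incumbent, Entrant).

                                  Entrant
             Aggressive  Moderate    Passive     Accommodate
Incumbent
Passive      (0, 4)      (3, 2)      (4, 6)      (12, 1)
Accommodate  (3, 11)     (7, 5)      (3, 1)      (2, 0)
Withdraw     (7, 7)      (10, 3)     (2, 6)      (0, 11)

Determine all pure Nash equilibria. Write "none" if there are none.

(Passive, Aggressive): Incumbent can switch to Accommodate (0 → 3). Not NE.
(Passive, Moderate): Incumbent can switch to Accommodate (3 → 7). Not NE.
(Passive, Passive): Incumbent gets 4, best alternative 3; Entrant gets 6, best alternative 4. No profitable deviation — NE.
(Passive, Accommodate): Entrant can switch to Aggressive (1 → 4). Not NE.
(Accommodate, Aggressive): Incumbent can switch to Withdraw (3 → 7). Not NE.
(Accommodate, Moderate): Incumbent can switch to Withdraw (7 → 10). Not NE.
(Accommodate, Passive): Incumbent can switch to Passive (3 → 4). Not NE.
(The remaining 5 profiles each have a profitable deviation by the same check.)

The unique pure-strategy Nash equilibrium is (Passive, Passive).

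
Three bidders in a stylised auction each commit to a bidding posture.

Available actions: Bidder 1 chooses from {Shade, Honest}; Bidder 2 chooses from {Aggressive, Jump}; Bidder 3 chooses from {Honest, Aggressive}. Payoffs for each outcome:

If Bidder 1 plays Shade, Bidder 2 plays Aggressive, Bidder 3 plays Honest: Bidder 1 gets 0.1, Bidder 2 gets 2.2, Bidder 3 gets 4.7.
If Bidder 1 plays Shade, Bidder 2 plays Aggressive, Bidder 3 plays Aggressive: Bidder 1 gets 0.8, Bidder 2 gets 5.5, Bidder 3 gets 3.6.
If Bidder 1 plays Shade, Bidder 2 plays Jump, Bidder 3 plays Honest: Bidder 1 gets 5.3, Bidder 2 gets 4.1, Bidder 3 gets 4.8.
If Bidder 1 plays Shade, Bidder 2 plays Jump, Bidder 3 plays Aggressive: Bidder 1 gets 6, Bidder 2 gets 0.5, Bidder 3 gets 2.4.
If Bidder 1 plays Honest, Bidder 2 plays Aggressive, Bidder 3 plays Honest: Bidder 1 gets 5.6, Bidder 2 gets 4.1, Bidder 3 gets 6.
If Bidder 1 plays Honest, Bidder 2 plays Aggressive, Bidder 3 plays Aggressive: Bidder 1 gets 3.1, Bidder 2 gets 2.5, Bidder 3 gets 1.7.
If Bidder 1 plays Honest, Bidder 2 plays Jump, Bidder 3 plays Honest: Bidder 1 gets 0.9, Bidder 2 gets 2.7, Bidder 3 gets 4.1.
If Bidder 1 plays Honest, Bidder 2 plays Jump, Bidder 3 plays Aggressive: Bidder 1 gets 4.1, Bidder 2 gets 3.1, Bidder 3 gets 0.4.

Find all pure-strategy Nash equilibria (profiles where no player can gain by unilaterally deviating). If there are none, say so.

Mark each player's best response to every combination of opponents' strategies; a profile where every player is best-responding is a pure Nash equilibrium.
Bidder 1 against (Aggressive, Honest): payoffs 0.1, 5.6 → best response Honest.
Bidder 1 against (Aggressive, Aggressive): payoffs 0.8, 3.1 → best response Honest.
Bidder 1 against (Jump, Honest): payoffs 5.3, 0.9 → best response Shade.
Bidder 1 against (Jump, Aggressive): payoffs 6, 4.1 → best response Shade.
Bidder 2 against (Shade, Honest): payoffs 2.2, 4.1 → best response Jump.
Bidder 2 against (Shade, Aggressive): payoffs 5.5, 0.5 → best response Aggressive.
Bidder 2 against (Honest, Honest): payoffs 4.1, 2.7 → best response Aggressive.
Bidder 2 against (Honest, Aggressive): payoffs 2.5, 3.1 → best response Jump.
Bidder 3 against (Shade, Aggressive): payoffs 4.7, 3.6 → best response Honest.
Bidder 3 against (Shade, Jump): payoffs 4.8, 2.4 → best response Honest.
Bidder 3 against (Honest, Aggressive): payoffs 6, 1.7 → best response Honest.
Bidder 3 against (Honest, Jump): payoffs 4.1, 0.4 → best response Honest.
Mutual best responses: (Shade, Jump, Honest); (Honest, Aggressive, Honest).

Pure-strategy Nash equilibria: (Shade, Jump, Honest), (Honest, Aggressive, Honest)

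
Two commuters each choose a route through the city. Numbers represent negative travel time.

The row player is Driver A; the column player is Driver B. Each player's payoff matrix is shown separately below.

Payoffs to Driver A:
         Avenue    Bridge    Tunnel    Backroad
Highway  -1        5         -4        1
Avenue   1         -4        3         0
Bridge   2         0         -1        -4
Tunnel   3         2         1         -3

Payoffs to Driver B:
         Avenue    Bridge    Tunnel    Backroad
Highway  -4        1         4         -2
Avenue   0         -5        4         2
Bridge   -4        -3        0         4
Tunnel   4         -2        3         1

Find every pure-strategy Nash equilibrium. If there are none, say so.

For each strategy profile, look for a profitable unilateral deviation.
(Highway, Avenue): Driver A can switch to Avenue (-1 → 1). Not NE.
(Highway, Bridge): Driver B can switch to Tunnel (1 → 4). Not NE.
(Highway, Tunnel): Driver A can switch to Avenue (-4 → 3). Not NE.
(Highway, Backroad): Driver B can switch to Bridge (-2 → 1). Not NE.
(Avenue, Avenue): Driver A can switch to Bridge (1 → 2). Not NE.
(Avenue, Bridge): Driver A can switch to Highway (-4 → 5). Not NE.
(Avenue, Tunnel): Driver A gets 3, best alternative 1; Driver B gets 4, best alternative 2. No profitable deviation — NE.
(Avenue, Backroad): Driver A can switch to Highway (0 → 1). Not NE.
(Bridge, Avenue): Driver A can switch to Tunnel (2 → 3). Not NE.
(Bridge, Bridge): Driver A can switch to Highway (0 → 5). Not NE.
(Bridge, Tunnel): Driver A can switch to Avenue (-1 → 3). Not NE.
(Bridge, Backroad): Driver A can switch to Highway (-4 → 1). Not NE.
(Tunnel, Avenue): Driver A gets 3, best alternative 2; Driver B gets 4, best alternative 3. No profitable deviation — NE.
(Tunnel, Bridge): Driver A can switch to Highway (2 → 5). Not NE.
(The remaining 2 profiles each have a profitable deviation by the same check.)

Pure-strategy Nash equilibria: (Avenue, Tunnel), (Tunnel, Avenue)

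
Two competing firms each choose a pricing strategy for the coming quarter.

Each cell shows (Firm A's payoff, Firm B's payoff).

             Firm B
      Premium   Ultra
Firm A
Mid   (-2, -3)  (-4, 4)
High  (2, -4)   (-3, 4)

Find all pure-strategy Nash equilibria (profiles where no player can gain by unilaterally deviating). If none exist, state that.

(High, Ultra)

For each strategy profile, look for a profitable unilateral deviation.
(Mid, Premium): Firm A can switch to High (-2 → 2). Not NE.
(Mid, Ultra): Firm A can switch to High (-4 → -3). Not NE.
(High, Premium): Firm B can switch to Ultra (-4 → 4). Not NE.
(High, Ultra): Firm A gets -3, best alternative -4; Firm B gets 4, best alternative -4. No profitable deviation — NE.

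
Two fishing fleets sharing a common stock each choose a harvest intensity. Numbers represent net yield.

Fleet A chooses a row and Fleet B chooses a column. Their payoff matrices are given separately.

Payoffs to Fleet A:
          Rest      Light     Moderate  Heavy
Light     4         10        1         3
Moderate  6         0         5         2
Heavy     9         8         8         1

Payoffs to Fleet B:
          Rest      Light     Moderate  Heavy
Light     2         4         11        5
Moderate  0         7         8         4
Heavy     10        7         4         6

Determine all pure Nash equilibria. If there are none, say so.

Pure NE: (Heavy, Rest)

Fleet A against Rest: payoffs 4, 6, 9 → best response Heavy.
Fleet A against Light: payoffs 10, 0, 8 → best response Light.
Fleet A against Moderate: payoffs 1, 5, 8 → best response Heavy.
Fleet A against Heavy: payoffs 3, 2, 1 → best response Light.
Fleet B against Light: payoffs 2, 4, 11, 5 → best response Moderate.
Fleet B against Moderate: payoffs 0, 7, 8, 4 → best response Moderate.
Fleet B against Heavy: payoffs 10, 7, 4, 6 → best response Rest.
Mutual best responses: (Heavy, Rest).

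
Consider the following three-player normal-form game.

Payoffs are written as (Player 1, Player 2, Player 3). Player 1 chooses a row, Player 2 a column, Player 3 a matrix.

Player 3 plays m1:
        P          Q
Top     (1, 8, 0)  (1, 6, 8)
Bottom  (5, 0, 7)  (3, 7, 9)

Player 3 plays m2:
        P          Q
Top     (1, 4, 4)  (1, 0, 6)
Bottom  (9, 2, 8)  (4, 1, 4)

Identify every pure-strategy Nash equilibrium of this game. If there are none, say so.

(Bottom, P, m2) and (Bottom, Q, m1)

(Top, P, m1): Player 1 can switch to Bottom (1 → 5). Not NE.
(Top, P, m2): Player 1 can switch to Bottom (1 → 9). Not NE.
(Top, Q, m1): Player 1 can switch to Bottom (1 → 3). Not NE.
(Top, Q, m2): Player 1 can switch to Bottom (1 → 4). Not NE.
(Bottom, P, m1): Player 2 can switch to Q (0 → 7). Not NE.
(Bottom, P, m2): Player 1 gets 9, best alternative 1; Player 2 gets 2, best alternative 1; Player 3 gets 8, best alternative 7. No profitable deviation — NE.
(Bottom, Q, m1): Player 1 gets 3, best alternative 1; Player 2 gets 7, best alternative 0; Player 3 gets 9, best alternative 4. No profitable deviation — NE.
(Bottom, Q, m2): Player 2 can switch to P (1 → 2). Not NE.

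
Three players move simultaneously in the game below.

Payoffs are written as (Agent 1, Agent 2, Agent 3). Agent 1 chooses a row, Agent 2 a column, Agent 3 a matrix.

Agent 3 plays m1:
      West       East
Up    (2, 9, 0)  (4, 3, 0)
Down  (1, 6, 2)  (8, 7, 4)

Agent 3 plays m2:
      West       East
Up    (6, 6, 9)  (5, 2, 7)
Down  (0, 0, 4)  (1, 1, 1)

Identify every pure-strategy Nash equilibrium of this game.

For each player, find the best response to each opponent profile; mutual best responses are the pure NE.
Agent 1 against (West, m1): payoffs 2, 1 → best response Up.
Agent 1 against (West, m2): payoffs 6, 0 → best response Up.
Agent 1 against (East, m1): payoffs 4, 8 → best response Down.
Agent 1 against (East, m2): payoffs 5, 1 → best response Up.
Agent 2 against (Up, m1): payoffs 9, 3 → best response West.
Agent 2 against (Up, m2): payoffs 6, 2 → best response West.
Agent 2 against (Down, m1): payoffs 6, 7 → best response East.
Agent 2 against (Down, m2): payoffs 0, 1 → best response East.
Agent 3 against (Up, West): payoffs 0, 9 → best response m2.
Agent 3 against (Up, East): payoffs 0, 7 → best response m2.
Agent 3 against (Down, West): payoffs 2, 4 → best response m2.
Agent 3 against (Down, East): payoffs 4, 1 → best response m1.
Mutual best responses: (Up, West, m2); (Down, East, m1).

Pure-strategy Nash equilibria: (Up, West, m2), (Down, East, m1)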